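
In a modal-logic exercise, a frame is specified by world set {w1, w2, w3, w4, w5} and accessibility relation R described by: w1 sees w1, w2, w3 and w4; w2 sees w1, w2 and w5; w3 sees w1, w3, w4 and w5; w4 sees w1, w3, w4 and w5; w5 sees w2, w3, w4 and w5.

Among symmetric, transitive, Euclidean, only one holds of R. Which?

Symmetric: yes — every pair in R has its reverse in R.
Transitive: no — w1 R w2 and w2 R w5, but not w1 R w5.
Euclidean: no — w1 R w2 and w1 R w3, but not w2 R w3.
Only symmetric holds.

symmetric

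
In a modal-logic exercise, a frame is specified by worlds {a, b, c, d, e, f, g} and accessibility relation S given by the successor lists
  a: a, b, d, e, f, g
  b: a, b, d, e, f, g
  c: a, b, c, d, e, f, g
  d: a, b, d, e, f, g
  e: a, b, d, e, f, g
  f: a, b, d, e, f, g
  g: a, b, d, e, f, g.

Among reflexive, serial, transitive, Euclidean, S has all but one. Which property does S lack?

Reflexive: yes — every world is S-related to itself.
Serial: yes — every world has a successor (e.g. a S a).
Transitive: yes — every two-step S-path is closed by a direct edge.
Euclidean: no — c S a and c S c, but not a S c.
Only Euclidean fails.

Euclidean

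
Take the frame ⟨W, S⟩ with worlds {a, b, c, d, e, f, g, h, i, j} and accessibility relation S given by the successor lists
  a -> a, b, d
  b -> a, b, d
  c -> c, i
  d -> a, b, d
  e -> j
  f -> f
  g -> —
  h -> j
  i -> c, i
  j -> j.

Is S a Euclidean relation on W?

Euclidean: yes — any two successors of a common world are S-related.

Yes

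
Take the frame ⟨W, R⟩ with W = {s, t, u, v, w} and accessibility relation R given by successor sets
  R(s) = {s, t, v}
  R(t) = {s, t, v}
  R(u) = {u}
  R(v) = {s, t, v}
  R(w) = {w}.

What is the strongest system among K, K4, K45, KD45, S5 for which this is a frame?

Transitive (axiom 4): yes — every two-step R-path is closed by a direct edge.
Euclidean (axiom 5): yes — any two successors of a common world are R-related.
Serial (axiom D): yes — every world has a successor (e.g. s R s).
Reflexive (axiom T): yes — every world is R-related to itself.
So F validates K, K4, K45, KD45, S5. The strongest is S5.

S5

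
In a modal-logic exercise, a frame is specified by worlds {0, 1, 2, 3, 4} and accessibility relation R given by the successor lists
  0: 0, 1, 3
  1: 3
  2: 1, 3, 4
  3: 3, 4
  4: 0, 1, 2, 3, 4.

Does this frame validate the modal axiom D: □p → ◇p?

Yes

By correspondence theory, D is valid on a frame iff R is serial.
Serial: yes — every world has a successor (e.g. 0 R 0).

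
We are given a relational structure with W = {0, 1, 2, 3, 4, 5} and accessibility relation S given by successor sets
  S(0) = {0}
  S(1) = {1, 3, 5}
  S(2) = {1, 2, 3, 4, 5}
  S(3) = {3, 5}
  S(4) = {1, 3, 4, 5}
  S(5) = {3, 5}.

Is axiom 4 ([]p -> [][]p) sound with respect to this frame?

By correspondence theory, 4 is valid on a frame iff S is transitive.
Transitive: yes — every two-step S-path is closed by a direct edge.

Yes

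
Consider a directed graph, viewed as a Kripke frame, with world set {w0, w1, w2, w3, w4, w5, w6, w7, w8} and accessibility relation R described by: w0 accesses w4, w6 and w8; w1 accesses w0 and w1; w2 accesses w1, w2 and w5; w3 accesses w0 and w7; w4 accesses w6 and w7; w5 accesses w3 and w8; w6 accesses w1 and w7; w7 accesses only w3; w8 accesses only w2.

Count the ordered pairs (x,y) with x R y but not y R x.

14

Enumerating: (w0,w4), (w0,w6), (w0,w8), (w1,w0), (w2,w1), (w2,w5), (w3,w0), (w4,w6), (w4,w7), (w5,w3), (w5,w8), (w6,w1), (w6,w7), (w8,w2).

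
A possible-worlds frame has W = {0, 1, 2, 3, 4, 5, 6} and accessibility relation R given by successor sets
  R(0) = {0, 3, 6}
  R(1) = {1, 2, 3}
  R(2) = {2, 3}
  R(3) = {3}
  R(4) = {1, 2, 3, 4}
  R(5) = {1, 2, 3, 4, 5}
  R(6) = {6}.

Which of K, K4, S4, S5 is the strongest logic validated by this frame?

Transitive (axiom 4): yes — every two-step R-path is closed by a direct edge.
Reflexive (axiom T): yes — every world is R-related to itself.
Euclidean (axiom 5): no — 0 R 3 and 0 R 6, but not 3 R 6.
So F validates K, K4, S4; S5 would additionally require R to be Euclidean. The strongest is S4.

S4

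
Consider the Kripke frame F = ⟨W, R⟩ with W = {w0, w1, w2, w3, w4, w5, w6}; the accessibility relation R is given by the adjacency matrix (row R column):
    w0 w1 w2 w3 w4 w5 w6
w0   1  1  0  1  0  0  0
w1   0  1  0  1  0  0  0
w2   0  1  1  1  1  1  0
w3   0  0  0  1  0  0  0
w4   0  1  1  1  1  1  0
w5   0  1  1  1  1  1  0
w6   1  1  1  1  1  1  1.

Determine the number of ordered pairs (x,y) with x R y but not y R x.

Enumerating: (w0,w1), (w0,w3), (w1,w3), (w2,w1), (w2,w3), (w4,w1), (w4,w3), (w5,w1), (w5,w3), (w6,w0), (w6,w1), (w6,w2), (w6,w3), (w6,w4), (w6,w5).

15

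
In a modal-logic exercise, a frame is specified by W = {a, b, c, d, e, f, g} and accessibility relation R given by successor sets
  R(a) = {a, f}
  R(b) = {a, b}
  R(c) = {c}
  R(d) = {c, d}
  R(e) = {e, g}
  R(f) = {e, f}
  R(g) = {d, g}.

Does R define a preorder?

Reflexive: yes — every world is R-related to itself.
Transitive: no — a R f and f R e, but not a R e.
So R is not a preorder.

No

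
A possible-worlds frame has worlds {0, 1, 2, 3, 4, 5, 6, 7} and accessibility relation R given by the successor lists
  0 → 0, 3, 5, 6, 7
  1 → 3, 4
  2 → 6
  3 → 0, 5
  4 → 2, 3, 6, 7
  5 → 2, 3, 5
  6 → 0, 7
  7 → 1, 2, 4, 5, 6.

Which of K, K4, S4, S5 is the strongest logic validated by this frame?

Transitive (axiom 4): no — 0 R 5 and 5 R 2, but not 0 R 2.
Reflexive (axiom T): no — 1 is not related to itself.
Euclidean (axiom 5): no — 0 R 3 and 0 R 6, but not 3 R 6.
So F validates K; K4 would additionally require R to be transitive. The strongest is K.

K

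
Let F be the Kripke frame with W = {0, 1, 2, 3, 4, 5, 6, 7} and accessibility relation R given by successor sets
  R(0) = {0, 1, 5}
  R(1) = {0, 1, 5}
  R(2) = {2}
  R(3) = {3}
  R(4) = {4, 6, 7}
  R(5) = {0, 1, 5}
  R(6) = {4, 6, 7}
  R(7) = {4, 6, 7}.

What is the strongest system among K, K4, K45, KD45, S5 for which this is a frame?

S5

Transitive (axiom 4): yes — every two-step R-path is closed by a direct edge.
Euclidean (axiom 5): yes — any two successors of a common world are R-related.
Serial (axiom D): yes — every world has a successor (e.g. 0 R 0).
Reflexive (axiom T): yes — every world is R-related to itself.
So F validates K, K4, K45, KD45, S5. The strongest is S5.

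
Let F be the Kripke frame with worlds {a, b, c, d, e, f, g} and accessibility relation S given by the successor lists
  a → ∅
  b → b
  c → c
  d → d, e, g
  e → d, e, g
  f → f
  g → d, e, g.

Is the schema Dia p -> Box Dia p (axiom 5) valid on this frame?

Yes

The schema 5 characterises exactly the Euclidean frames.
Euclidean: yes — any two successors of a common world are S-related.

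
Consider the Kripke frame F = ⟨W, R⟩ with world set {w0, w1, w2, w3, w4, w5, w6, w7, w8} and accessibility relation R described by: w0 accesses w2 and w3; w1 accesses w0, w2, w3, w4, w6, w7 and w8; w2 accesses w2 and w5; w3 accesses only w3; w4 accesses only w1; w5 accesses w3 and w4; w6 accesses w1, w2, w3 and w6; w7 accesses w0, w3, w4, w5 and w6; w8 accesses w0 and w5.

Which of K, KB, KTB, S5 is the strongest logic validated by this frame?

Symmetric (axiom B): no — w0 R w2 but not w2 R w0.
Reflexive (axiom T): no — w0 is not related to itself.
Euclidean (axiom 5): no — w0 R w2 and w0 R w3, but not w2 R w3.
So F validates K; KB would additionally require R to be symmetric. The strongest is K.

K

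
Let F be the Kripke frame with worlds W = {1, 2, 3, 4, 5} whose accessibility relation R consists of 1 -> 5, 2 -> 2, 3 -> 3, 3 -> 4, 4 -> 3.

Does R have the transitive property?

No

Transitive: no — 4 R 3 and 3 R 4, but not 4 R 4.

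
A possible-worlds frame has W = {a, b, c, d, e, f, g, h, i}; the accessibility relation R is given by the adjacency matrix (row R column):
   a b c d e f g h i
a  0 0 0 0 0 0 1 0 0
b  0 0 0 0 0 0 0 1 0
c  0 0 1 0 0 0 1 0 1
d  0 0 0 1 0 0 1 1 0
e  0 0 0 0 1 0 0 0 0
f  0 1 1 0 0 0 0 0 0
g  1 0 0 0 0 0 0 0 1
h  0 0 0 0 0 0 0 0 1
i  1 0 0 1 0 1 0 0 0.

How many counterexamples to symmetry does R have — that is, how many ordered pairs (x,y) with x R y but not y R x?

Enumerating: (b,h), (c,g), (c,i), (d,g), (d,h), (f,b), (f,c), (g,i), (h,i), (i,a), (i,d), (i,f).

12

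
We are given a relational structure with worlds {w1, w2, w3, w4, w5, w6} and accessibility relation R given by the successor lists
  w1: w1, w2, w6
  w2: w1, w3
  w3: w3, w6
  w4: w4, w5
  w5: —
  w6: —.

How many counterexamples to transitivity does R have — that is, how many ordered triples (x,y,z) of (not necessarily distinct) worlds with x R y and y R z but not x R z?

4

Enumerating: (w1,w2,w3), (w2,w1,w2), (w2,w1,w6), (w2,w3,w6).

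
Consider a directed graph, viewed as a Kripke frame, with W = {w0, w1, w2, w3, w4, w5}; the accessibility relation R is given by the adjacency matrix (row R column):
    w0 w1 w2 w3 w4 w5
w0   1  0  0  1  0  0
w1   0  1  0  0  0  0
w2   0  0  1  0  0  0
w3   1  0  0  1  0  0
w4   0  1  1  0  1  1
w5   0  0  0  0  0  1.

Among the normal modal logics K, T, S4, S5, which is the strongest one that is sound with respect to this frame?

S4

Reflexive (axiom T): yes — every world is R-related to itself.
Transitive (axiom 4): yes — every two-step R-path is closed by a direct edge.
Euclidean (axiom 5): no — w4 R w1 and w4 R w2, but not w1 R w2.
So F validates K, T, S4; S5 would additionally require R to be Euclidean. The strongest is S4.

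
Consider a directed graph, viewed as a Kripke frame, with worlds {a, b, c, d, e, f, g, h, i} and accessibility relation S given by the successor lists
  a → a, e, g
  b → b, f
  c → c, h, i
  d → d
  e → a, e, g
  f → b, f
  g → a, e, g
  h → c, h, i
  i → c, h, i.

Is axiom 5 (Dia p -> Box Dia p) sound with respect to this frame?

Axiom 5 corresponds to the accessibility relation being Euclidean.
Euclidean: yes — any two successors of a common world are S-related.

Yes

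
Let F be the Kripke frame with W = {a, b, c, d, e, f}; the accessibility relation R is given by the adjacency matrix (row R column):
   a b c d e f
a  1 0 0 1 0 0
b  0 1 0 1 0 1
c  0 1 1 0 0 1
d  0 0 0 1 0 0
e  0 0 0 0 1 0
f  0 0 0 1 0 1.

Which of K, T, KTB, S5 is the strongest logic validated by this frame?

T

Reflexive (axiom T): yes — every world is R-related to itself.
Symmetric (axiom B): no — a R d but not d R a.
Euclidean (axiom 5): no — b R d and b R f, but not d R f.
So F validates K, T; KTB would additionally require R to be symmetric. The strongest is T.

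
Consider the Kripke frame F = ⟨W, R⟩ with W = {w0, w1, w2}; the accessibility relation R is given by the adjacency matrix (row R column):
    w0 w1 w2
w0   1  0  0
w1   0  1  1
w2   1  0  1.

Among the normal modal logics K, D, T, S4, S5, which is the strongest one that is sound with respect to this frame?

T

Serial (axiom D): yes — every world has a successor (e.g. w0 R w0).
Reflexive (axiom T): yes — every world is R-related to itself.
Transitive (axiom 4): no — w1 R w2 and w2 R w0, but not w1 R w0.
Euclidean (axiom 5): no — w1 R w2 and w1 R w1, but not w2 R w1.
So F validates K, D, T; S4 would additionally require R to be transitive. The strongest is T.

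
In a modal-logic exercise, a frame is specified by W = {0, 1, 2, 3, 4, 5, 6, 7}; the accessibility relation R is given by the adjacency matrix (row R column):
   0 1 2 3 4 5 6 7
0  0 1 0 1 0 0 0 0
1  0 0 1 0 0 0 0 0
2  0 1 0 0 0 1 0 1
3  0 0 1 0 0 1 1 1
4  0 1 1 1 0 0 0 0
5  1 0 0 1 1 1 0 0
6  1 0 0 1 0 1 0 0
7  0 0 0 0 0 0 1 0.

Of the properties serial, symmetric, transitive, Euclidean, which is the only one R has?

serial

Serial: yes — every world has a successor (e.g. 0 R 1).
Symmetric: no — 0 R 1 but not 1 R 0.
Transitive: no — 0 R 1 and 1 R 2, but not 0 R 2.
Euclidean: no — 0 R 1 and 0 R 3, but not 1 R 3.
Only serial holds.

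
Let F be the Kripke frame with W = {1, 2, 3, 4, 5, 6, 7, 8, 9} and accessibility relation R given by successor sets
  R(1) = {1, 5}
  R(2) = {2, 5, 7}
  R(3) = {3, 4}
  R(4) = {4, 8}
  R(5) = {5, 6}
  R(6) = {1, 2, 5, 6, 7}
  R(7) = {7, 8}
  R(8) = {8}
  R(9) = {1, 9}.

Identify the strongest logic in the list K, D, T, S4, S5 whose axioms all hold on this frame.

T

Serial (axiom D): yes — every world has a successor (e.g. 1 R 1).
Reflexive (axiom T): yes — every world is R-related to itself.
Transitive (axiom 4): no — 1 R 5 and 5 R 6, but not 1 R 6.
Euclidean (axiom 5): no — 2 R 5 and 2 R 7, but not 5 R 7.
So F validates K, D, T; S4 would additionally require R to be transitive. The strongest is T.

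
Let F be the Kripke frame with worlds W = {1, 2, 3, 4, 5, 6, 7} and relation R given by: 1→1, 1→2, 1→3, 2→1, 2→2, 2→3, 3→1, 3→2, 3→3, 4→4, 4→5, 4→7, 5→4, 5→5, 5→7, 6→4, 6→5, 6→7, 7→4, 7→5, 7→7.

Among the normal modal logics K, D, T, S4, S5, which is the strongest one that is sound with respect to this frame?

D

Serial (axiom D): yes — every world has a successor (e.g. 1 R 1).
Reflexive (axiom T): no — 6 is not related to itself.
Transitive (axiom 4): yes — every two-step R-path is closed by a direct edge.
Euclidean (axiom 5): yes — any two successors of a common world are R-related.
So F validates K, D; T would additionally require R to be reflexive. The strongest is D.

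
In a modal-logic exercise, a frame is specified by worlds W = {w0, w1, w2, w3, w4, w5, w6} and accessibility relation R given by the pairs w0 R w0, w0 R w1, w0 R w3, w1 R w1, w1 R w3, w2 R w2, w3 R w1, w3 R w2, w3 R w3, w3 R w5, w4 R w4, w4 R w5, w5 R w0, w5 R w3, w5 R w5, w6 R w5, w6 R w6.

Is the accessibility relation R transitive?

No

Transitive: no — w0 R w3 and w3 R w2, but not w0 R w2.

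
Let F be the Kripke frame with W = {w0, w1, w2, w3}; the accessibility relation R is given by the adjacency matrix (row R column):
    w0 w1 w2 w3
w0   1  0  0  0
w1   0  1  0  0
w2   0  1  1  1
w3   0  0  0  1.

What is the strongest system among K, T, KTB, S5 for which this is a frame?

T

Reflexive (axiom T): yes — every world is R-related to itself.
Symmetric (axiom B): no — w2 R w1 but not w1 R w2.
Euclidean (axiom 5): no — w2 R w1 and w2 R w3, but not w1 R w3.
So F validates K, T; KTB would additionally require R to be symmetric. The strongest is T.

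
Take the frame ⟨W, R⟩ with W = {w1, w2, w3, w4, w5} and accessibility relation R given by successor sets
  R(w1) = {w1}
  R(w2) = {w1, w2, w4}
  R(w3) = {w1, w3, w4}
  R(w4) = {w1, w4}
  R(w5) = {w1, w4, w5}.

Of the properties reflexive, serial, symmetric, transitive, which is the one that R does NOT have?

symmetric

Reflexive: yes — every world is R-related to itself.
Serial: yes — every world has a successor (e.g. w1 R w1).
Symmetric: no — w2 R w1 but not w1 R w2.
Transitive: yes — every two-step R-path is closed by a direct edge.
Only symmetric fails.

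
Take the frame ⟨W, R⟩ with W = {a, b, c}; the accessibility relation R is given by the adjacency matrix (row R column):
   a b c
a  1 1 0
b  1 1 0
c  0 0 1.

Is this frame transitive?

Yes

Transitive: yes — every two-step R-path is closed by a direct edge.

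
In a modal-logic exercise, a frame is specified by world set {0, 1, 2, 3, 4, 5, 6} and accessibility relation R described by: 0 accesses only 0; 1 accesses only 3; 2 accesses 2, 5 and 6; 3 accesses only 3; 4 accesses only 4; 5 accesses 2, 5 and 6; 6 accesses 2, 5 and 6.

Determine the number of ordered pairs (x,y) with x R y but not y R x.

Enumerating: (1,3).

1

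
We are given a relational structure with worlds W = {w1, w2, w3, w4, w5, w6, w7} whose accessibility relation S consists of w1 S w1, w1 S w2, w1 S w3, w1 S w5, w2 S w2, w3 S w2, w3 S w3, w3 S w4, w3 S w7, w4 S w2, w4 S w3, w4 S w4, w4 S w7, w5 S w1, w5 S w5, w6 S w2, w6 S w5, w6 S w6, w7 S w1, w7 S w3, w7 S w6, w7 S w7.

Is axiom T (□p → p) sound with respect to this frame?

By correspondence theory, T is valid on a frame iff S is reflexive.
Reflexive: yes — every world is S-related to itself.

Yes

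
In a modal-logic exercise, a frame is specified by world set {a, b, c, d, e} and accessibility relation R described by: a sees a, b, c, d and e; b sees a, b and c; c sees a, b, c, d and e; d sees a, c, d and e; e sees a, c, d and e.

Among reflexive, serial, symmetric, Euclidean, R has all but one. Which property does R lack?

Reflexive: yes — every world is R-related to itself.
Serial: yes — every world has a successor (e.g. a R a).
Symmetric: yes — every pair in R has its reverse in R.
Euclidean: no — a R b and a R d, but not b R d.
Only Euclidean fails.

Euclidean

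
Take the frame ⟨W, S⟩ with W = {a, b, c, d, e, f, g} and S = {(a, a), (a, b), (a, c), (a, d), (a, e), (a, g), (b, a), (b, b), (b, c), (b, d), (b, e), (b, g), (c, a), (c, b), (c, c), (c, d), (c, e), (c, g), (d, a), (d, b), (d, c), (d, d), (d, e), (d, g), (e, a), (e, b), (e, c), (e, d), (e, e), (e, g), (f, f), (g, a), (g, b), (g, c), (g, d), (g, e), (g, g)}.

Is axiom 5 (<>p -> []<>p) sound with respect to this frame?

Axiom 5 corresponds to the accessibility relation being Euclidean.
Euclidean: yes — any two successors of a common world are S-related.

Yes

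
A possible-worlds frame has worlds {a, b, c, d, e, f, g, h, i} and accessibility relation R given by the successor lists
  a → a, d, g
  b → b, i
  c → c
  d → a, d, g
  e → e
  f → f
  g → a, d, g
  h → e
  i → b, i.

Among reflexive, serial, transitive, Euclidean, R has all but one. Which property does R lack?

Reflexive: no — h is not related to itself.
Serial: yes — every world has a successor (e.g. a R a).
Transitive: yes — every two-step R-path is closed by a direct edge.
Euclidean: yes — any two successors of a common world are R-related.
Only reflexive fails.

reflexive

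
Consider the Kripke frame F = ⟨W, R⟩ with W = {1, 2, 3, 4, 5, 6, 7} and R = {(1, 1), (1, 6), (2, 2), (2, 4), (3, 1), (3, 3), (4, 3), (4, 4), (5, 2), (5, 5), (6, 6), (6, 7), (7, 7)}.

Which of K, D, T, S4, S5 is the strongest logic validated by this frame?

T

Serial (axiom D): yes — every world has a successor (e.g. 1 R 1).
Reflexive (axiom T): yes — every world is R-related to itself.
Transitive (axiom 4): no — 1 R 6 and 6 R 7, but not 1 R 7.
Euclidean (axiom 5): no — 1 R 6 and 1 R 1, but not 6 R 1.
So F validates K, D, T; S4 would additionally require R to be transitive. The strongest is T.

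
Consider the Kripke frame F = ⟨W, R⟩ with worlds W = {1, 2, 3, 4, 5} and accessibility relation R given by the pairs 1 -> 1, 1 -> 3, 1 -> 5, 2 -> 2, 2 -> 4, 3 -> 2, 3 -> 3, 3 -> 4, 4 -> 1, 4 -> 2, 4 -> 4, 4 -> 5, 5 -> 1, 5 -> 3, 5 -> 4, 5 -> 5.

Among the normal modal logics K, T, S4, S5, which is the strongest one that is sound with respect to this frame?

T

Reflexive (axiom T): yes — every world is R-related to itself.
Transitive (axiom 4): no — 1 R 3 and 3 R 2, but not 1 R 2.
Euclidean (axiom 5): no — 1 R 3 and 1 R 5, but not 3 R 5.
So F validates K, T; S4 would additionally require R to be transitive. The strongest is T.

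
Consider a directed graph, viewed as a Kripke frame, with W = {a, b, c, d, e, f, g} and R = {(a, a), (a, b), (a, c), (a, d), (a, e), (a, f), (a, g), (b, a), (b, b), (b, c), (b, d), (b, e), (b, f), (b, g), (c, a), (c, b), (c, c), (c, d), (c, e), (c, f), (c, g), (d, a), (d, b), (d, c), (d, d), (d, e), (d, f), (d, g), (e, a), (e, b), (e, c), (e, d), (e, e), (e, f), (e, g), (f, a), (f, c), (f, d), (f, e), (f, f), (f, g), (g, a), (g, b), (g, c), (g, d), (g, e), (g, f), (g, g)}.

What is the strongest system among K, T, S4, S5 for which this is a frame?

T

Reflexive (axiom T): yes — every world is R-related to itself.
Transitive (axiom 4): no — f R a and a R b, but not f R b.
Euclidean (axiom 5): no — a R f and a R b, but not f R b.
So F validates K, T; S4 would additionally require R to be transitive. The strongest is T.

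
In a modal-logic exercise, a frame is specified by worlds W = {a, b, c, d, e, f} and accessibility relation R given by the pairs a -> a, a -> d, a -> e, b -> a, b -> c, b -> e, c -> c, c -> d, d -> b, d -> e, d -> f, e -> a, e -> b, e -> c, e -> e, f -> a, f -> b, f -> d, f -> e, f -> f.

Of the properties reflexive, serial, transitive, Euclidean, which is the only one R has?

Reflexive: no — b is not related to itself.
Serial: yes — every world has a successor (e.g. a R a).
Transitive: no — a R d and d R b, but not a R b.
Euclidean: no — a R e and a R d, but not e R d.
Only serial holds.

serial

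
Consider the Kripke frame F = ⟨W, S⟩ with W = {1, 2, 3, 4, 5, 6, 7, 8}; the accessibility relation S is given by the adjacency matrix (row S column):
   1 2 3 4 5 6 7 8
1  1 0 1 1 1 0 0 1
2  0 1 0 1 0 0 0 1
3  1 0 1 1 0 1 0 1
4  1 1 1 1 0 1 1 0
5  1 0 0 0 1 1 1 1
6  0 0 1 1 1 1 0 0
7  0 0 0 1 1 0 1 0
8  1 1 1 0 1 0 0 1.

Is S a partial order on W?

Reflexive: yes — every world is S-related to itself.
Transitive: no — 1 S 3 and 3 S 6, but not 1 S 6.
Antisymmetric: no — 1 S 3 and 3 S 1 with 1 ≠ 3.
So S is not a partial order.

No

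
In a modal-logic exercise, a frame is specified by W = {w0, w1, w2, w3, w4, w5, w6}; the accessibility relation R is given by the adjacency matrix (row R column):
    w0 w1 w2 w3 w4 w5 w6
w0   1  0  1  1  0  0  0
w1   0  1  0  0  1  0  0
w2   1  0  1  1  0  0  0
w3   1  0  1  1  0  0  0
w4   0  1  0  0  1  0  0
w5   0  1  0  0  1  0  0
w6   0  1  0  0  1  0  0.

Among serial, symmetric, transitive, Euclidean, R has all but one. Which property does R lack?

symmetric

Serial: yes — every world has a successor (e.g. w0 R w0).
Symmetric: no — w5 R w1 but not w1 R w5.
Transitive: yes — every two-step R-path is closed by a direct edge.
Euclidean: yes — any two successors of a common world are R-related.
Only symmetric fails.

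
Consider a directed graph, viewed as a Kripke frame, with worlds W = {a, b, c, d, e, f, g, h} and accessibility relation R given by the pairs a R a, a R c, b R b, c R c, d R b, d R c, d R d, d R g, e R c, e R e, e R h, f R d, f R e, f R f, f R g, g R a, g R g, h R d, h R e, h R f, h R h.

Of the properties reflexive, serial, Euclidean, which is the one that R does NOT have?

Reflexive: yes — every world is R-related to itself.
Serial: yes — every world has a successor (e.g. a R a).
Euclidean: no — d R b and d R c, but not b R c.
Only Euclidean fails.

Euclidean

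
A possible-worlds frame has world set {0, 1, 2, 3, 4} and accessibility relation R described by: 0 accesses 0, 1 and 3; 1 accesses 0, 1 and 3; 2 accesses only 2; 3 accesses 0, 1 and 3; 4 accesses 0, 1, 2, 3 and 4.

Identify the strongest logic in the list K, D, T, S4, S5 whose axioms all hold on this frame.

S4

Serial (axiom D): yes — every world has a successor (e.g. 0 R 0).
Reflexive (axiom T): yes — every world is R-related to itself.
Transitive (axiom 4): yes — every two-step R-path is closed by a direct edge.
Euclidean (axiom 5): no — 4 R 0 and 4 R 2, but not 0 R 2.
So F validates K, D, T, S4; S5 would additionally require R to be Euclidean. The strongest is S4.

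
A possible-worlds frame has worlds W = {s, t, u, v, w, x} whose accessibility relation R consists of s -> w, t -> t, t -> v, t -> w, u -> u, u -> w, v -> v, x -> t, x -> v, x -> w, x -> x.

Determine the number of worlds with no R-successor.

1

Enumerating: w.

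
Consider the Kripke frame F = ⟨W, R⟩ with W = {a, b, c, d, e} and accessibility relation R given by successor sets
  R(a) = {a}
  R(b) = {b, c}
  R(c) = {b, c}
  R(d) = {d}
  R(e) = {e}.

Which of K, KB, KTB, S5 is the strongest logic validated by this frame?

S5

Symmetric (axiom B): yes — every pair in R has its reverse in R.
Reflexive (axiom T): yes — every world is R-related to itself.
Euclidean (axiom 5): yes — any two successors of a common world are R-related.
So F validates K, KB, KTB, S5. The strongest is S5.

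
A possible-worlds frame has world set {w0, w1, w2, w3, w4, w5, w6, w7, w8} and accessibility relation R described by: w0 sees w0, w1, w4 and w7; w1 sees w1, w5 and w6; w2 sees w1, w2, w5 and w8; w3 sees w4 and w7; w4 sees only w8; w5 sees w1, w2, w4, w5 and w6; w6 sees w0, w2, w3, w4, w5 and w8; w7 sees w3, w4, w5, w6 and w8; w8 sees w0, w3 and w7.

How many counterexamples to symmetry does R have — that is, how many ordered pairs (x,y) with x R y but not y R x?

Enumerating: (w0,w1), (w0,w4), (w0,w7), (w1,w6), (w2,w1), (w2,w8), (w3,w4), (w4,w8), (w5,w4), (w6,w0), (w6,w2), (w6,w3), … and 7 more.
Total: 19.

19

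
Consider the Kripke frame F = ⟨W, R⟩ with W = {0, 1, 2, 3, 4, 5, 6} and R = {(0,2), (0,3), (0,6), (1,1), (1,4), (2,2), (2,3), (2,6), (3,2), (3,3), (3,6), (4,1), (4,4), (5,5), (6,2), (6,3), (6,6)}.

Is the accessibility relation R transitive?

Yes

Transitive: yes — every two-step R-path is closed by a direct edge.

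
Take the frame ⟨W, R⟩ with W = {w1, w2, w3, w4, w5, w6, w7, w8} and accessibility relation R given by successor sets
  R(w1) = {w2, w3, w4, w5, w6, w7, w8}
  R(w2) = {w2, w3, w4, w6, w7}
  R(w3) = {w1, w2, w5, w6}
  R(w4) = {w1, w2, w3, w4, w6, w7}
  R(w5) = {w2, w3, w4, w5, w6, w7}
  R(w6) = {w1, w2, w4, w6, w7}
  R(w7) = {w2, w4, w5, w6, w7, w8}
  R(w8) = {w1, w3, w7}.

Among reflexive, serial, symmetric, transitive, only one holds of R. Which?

Reflexive: no — w1 is not related to itself.
Serial: yes — every world has a successor (e.g. w1 R w2).
Symmetric: no — w1 R w2 but not w2 R w1.
Transitive: no — w2 R w3 and w3 R w1, but not w2 R w1.
Only serial holds.

serial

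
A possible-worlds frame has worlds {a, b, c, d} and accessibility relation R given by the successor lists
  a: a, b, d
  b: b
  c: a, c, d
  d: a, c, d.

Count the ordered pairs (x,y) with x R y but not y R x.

2

Enumerating: (a,b), (c,a).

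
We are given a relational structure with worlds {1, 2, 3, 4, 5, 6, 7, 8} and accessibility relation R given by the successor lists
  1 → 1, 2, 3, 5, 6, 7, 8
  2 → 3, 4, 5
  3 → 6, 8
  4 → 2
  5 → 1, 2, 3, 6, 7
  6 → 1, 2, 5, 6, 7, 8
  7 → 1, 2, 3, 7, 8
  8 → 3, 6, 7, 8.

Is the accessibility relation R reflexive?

No

Reflexive: no — 2 is not related to itself.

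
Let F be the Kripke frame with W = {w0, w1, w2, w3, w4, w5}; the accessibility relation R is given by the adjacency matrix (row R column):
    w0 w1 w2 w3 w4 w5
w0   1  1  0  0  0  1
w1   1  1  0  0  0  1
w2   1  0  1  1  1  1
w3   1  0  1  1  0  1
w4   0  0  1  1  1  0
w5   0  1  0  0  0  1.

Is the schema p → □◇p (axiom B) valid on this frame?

Axiom B corresponds to the accessibility relation being symmetric.
Symmetric: no — w0 R w5 but not w5 R w0.

No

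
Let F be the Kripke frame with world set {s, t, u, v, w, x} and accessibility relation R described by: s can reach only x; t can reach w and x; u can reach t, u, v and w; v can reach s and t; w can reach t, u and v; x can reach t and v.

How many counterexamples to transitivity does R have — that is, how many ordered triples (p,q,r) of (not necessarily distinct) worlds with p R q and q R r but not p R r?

19

Enumerating: (s,x,t), (s,x,v), (t,w,t), (t,w,u), (t,w,v), (t,x,t), (t,x,v), (u,t,x), (u,v,s), (v,s,x), (v,t,w), (v,t,x), … and 7 more.
Total: 19.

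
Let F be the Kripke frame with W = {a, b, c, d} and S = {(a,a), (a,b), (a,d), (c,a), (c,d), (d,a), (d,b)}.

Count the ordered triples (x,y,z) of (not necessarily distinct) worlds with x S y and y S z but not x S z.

Enumerating: (c,a,b), (c,d,b), (d,a,d).

3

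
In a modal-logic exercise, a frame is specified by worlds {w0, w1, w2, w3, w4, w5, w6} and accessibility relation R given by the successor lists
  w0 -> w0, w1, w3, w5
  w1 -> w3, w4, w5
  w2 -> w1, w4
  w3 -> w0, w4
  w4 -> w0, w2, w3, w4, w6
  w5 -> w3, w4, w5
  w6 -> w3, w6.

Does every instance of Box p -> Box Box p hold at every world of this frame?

Axiom 4 corresponds to the accessibility relation being transitive.
Transitive: no — w0 R w1 and w1 R w4, but not w0 R w4.

No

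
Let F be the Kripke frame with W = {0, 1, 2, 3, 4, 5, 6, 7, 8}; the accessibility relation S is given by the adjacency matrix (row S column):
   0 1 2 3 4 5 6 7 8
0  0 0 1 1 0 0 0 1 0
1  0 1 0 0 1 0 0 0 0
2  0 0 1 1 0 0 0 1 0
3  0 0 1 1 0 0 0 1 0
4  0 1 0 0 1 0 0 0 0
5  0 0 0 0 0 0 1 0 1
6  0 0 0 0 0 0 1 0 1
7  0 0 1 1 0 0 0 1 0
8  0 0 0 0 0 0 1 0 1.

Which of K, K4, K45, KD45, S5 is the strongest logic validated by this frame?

KD45

Transitive (axiom 4): yes — every two-step S-path is closed by a direct edge.
Euclidean (axiom 5): yes — any two successors of a common world are S-related.
Serial (axiom D): yes — every world has a successor (e.g. 0 S 2).
Reflexive (axiom T): no — 0 is not related to itself.
So F validates K, K4, K45, KD45; S5 would additionally require S to be reflexive. The strongest is KD45.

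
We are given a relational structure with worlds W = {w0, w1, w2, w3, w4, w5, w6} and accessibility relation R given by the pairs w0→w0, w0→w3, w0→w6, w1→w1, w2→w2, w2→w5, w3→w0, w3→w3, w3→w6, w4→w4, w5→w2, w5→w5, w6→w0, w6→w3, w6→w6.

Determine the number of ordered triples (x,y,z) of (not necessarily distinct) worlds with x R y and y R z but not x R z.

R is transitive; there are no such tuples.

0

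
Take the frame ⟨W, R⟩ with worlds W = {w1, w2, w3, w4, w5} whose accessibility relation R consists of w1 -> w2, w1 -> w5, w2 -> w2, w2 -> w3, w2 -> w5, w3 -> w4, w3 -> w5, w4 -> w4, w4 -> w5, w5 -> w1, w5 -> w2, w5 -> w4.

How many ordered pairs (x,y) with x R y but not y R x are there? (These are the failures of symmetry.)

Enumerating: (w1,w2), (w2,w3), (w3,w4), (w3,w5).

4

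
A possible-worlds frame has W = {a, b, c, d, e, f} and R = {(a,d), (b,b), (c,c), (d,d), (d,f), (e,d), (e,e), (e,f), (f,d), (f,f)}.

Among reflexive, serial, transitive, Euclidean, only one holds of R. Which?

Reflexive: no — a is not related to itself.
Serial: yes — every world has a successor (e.g. a R d).
Transitive: no — a R d and d R f, but not a R f.
Euclidean: no — e R d and e R e, but not d R e.
Only serial holds.

serial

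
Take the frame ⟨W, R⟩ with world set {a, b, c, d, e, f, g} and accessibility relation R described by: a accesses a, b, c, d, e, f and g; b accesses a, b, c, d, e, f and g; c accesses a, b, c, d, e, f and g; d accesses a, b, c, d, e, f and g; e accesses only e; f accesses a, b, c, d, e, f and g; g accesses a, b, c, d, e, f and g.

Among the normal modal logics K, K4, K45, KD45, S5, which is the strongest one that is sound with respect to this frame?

Transitive (axiom 4): yes — every two-step R-path is closed by a direct edge.
Euclidean (axiom 5): no — a R e and a R b, but not e R b.
Serial (axiom D): yes — every world has a successor (e.g. a R a).
Reflexive (axiom T): yes — every world is R-related to itself.
So F validates K, K4; K45 would additionally require R to be Euclidean. The strongest is K4.

K4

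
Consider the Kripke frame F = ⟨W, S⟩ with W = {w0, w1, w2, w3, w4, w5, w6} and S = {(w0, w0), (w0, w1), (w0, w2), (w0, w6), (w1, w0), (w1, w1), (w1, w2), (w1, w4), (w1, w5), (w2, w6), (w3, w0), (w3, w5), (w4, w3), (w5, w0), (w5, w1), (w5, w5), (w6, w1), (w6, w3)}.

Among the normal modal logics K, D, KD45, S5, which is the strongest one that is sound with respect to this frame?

Serial (axiom D): yes — every world has a successor (e.g. w0 S w0).
Euclidean (axiom 5): no — w0 S w1 and w0 S w6, but not w1 S w6.
Transitive (axiom 4): no — w0 S w1 and w1 S w4, but not w0 S w4.
Reflexive (axiom T): no — w2 is not related to itself.
So F validates K, D; KD45 would additionally require S to be Euclidean and transitive. The strongest is D.

D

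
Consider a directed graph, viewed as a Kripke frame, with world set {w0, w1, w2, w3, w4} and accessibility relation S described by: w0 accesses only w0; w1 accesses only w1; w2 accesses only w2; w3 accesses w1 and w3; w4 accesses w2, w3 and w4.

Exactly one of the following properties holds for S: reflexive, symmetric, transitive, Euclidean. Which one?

Reflexive: yes — every world is S-related to itself.
Symmetric: no — w3 S w1 but not w1 S w3.
Transitive: no — w4 S w3 and w3 S w1, but not w4 S w1.
Euclidean: no — w4 S w2 and w4 S w3, but not w2 S w3.
Only reflexive holds.

reflexive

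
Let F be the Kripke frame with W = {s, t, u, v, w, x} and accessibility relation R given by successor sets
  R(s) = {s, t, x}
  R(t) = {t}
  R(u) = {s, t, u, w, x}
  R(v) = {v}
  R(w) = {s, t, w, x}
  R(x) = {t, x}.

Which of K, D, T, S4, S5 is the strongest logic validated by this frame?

S4

Serial (axiom D): yes — every world has a successor (e.g. s R s).
Reflexive (axiom T): yes — every world is R-related to itself.
Transitive (axiom 4): yes — every two-step R-path is closed by a direct edge.
Euclidean (axiom 5): no — s R t and s R x, but not t R x.
So F validates K, D, T, S4; S5 would additionally require R to be Euclidean. The strongest is S4.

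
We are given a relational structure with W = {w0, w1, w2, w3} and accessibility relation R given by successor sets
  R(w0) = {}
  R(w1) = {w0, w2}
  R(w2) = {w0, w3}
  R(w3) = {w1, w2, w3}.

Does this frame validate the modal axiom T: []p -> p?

Axiom T corresponds to the accessibility relation being reflexive.
Reflexive: no — w0 is not related to itself.

No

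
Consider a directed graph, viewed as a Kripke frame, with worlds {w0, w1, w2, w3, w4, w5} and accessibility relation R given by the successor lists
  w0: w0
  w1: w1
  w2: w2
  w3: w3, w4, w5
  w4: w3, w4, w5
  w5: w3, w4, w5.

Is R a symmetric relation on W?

Symmetric: yes — every pair in R has its reverse in R.

Yes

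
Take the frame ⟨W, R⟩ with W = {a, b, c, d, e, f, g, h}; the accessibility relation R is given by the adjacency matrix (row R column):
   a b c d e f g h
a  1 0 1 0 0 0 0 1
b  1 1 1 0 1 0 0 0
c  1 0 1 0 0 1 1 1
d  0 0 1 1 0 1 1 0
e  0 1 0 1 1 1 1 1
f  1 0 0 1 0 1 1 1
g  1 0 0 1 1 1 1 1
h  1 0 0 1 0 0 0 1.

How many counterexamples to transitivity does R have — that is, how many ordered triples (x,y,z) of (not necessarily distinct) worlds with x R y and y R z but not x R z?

38

Enumerating: (a,c,f), (a,c,g), (a,h,d), (b,a,h), (b,c,f), (b,c,g), (b,c,h), (b,e,d), (b,e,f), (b,e,g), (b,e,h), (c,f,d), … and 26 more.
Total: 38.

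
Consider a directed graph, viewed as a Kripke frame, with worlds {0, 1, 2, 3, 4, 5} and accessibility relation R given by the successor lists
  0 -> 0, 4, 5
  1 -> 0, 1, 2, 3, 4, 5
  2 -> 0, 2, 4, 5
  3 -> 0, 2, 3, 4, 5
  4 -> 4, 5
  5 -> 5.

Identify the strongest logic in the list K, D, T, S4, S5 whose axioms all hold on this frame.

Serial (axiom D): yes — every world has a successor (e.g. 0 R 0).
Reflexive (axiom T): yes — every world is R-related to itself.
Transitive (axiom 4): yes — every two-step R-path is closed by a direct edge.
Euclidean (axiom 5): no — 0 R 5 and 0 R 4, but not 5 R 4.
So F validates K, D, T, S4; S5 would additionally require R to be Euclidean. The strongest is S4.

S4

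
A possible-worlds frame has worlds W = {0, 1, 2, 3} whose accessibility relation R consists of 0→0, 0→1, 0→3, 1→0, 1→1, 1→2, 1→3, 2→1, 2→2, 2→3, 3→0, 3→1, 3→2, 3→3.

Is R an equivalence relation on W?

Reflexive: yes — every world is R-related to itself.
Symmetric: yes — every pair in R has its reverse in R.
Transitive: no — 0 R 1 and 1 R 2, but not 0 R 2.
So R is not an equivalence relation.

No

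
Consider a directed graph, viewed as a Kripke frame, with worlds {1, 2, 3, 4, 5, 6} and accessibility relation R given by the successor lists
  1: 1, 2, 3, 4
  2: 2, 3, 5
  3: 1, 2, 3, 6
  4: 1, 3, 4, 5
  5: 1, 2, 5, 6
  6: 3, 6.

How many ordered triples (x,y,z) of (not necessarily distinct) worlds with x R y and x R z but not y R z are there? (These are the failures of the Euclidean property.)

23

Enumerating: (1,2,1), (1,2,4), (1,3,4), (1,4,2), (2,3,5), (2,5,3), (3,1,6), (3,2,1), (3,2,6), (3,6,1), (3,6,2), (4,1,5), … and 11 more.
Total: 23.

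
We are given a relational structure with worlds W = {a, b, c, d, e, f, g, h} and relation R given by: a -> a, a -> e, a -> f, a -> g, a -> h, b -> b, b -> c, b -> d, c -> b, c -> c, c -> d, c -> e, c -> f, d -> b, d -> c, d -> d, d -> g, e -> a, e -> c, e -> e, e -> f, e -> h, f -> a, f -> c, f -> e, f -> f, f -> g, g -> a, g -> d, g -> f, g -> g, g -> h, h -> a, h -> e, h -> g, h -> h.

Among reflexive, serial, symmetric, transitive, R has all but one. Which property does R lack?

Reflexive: yes — every world is R-related to itself.
Serial: yes — every world has a successor (e.g. a R a).
Symmetric: yes — every pair in R has its reverse in R.
Transitive: no — a R e and e R c, but not a R c.
Only transitive fails.

transitive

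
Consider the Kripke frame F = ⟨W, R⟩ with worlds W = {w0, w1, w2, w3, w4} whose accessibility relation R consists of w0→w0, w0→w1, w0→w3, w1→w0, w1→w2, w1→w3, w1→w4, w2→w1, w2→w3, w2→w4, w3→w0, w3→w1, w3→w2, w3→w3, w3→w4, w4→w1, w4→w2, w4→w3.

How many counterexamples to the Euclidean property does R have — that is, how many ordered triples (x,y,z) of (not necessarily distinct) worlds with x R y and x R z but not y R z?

Enumerating: (w0,w1,w1), (w1,w0,w2), (w1,w0,w4), (w1,w2,w0), (w1,w2,w2), (w1,w4,w0), (w1,w4,w4), (w2,w1,w1), (w2,w4,w4), (w3,w0,w2), (w3,w0,w4), (w3,w1,w1), (w3,w2,w0), (w3,w2,w2), (w3,w4,w0), (w3,w4,w4), (w4,w1,w1), (w4,w2,w2).

18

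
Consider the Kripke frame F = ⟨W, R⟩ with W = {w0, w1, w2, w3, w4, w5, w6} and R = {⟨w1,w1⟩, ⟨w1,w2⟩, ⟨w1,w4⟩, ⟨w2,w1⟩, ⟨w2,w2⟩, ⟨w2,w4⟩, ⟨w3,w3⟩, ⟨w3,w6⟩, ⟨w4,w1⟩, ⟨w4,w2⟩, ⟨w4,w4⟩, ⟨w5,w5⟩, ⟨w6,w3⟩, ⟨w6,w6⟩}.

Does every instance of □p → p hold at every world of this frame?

No

The schema T characterises exactly the reflexive frames.
Reflexive: no — w0 is not related to itself.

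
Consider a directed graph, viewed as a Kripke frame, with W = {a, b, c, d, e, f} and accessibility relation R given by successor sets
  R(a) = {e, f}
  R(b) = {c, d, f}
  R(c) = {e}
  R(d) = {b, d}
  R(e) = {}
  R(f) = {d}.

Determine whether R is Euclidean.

No

Euclidean: no — a R e and a R f, but not e R f.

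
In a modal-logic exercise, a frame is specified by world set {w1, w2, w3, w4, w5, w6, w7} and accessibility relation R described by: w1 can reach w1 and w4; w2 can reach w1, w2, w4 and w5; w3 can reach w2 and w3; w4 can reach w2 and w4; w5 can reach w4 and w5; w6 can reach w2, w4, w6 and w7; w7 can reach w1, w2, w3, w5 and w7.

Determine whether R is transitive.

No

Transitive: no — w1 R w4 and w4 R w2, but not w1 R w2.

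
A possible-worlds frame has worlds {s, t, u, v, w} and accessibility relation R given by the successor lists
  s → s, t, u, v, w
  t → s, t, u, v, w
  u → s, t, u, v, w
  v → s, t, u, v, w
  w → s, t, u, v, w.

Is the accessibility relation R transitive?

Transitive: yes — every two-step R-path is closed by a direct edge.

Yes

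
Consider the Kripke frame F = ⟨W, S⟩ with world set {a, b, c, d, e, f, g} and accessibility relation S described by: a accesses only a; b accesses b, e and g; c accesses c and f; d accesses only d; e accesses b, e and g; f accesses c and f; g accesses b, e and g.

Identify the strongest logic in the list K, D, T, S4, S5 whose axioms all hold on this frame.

S5

Serial (axiom D): yes — every world has a successor (e.g. a S a).
Reflexive (axiom T): yes — every world is S-related to itself.
Transitive (axiom 4): yes — every two-step S-path is closed by a direct edge.
Euclidean (axiom 5): yes — any two successors of a common world are S-related.
So F validates K, D, T, S4, S5. The strongest is S5.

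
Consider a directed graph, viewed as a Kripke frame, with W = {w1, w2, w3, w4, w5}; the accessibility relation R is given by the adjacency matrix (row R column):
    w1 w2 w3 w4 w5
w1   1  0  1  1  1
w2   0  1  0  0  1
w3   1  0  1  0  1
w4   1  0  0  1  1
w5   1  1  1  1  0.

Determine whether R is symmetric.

Symmetric: yes — every pair in R has its reverse in R.

Yes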